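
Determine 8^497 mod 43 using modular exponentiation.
Using Fermat: 8^{42} ≡ 1 (mod 43). 497 ≡ 35 (mod 42). So 8^{497} ≡ 8^{35} ≡ 42 (mod 43)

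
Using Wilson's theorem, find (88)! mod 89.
By Wilson's theorem, (88)! ≡ -1 ≡ 88 mod 89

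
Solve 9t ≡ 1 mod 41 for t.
Since 41 is prime, by Fermat 9^(-1) ≡ 9^{39} ≡ 32 mod 41. Verify: 9 × 32 = 288 ≡ 1 mod 41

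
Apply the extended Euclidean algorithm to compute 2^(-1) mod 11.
Extended GCD: 2(-5) + 11(1) = 1. So 2^(-1) ≡ -5 ≡ 6 mod 11. Verify: 2 × 6 = 12 ≡ 1 mod 11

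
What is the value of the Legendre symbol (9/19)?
(9/19) = 9^{9} mod 19 = 1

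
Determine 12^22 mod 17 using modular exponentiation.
Using Fermat: 12^{16} ≡ 1 mod 17. 22 ≡ 6 mod 16. So 12^{22} ≡ 12^{6} ≡ 2 mod 17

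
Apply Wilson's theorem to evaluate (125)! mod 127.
(126)! = (125)! × (126) ≡ -1 (mod 127). So (125)! ≡ -1 × (126)^(-1) ≡ (-1)×(-1) = 1 (mod 127)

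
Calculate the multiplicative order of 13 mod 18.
Powers of 13 mod 18: 13^1≡13, 13^2≡7, 13^3≡1. Order = 3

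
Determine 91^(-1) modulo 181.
Since 181 is prime, by Fermat 91^(-1) ≡ 91^{179} ≡ 2 mod 181. Verify: 91 × 2 = 182 ≡ 1 mod 181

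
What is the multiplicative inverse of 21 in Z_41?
Since 41 is prime, by Fermat 21^(-1) ≡ 21^{39} ≡ 2 mod 41. Verify: 21 × 2 = 42 ≡ 1 mod 41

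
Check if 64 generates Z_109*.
64^{6} ≡ 1 mod 109 and 6 < 108, so ord_109(64) = 6 ≠ 108 and 64 is not a primitive root.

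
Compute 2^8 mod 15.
By repeated squaring (mod 15): 2^{1}≡2, 2^{2}≡4, 2^{4}≡1, 2^{8}≡1. So 2^{8} ≡ 1 (mod 15)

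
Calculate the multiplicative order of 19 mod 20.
Powers of 19 mod 20: 19^1≡19, 19^2≡1. Order = 2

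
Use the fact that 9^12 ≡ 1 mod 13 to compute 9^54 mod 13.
By Fermat: 9^{12} ≡ 1 mod 13. 54 = 4×12 + 6. So 9^{54} ≡ 9^{6} ≡ 1 mod 13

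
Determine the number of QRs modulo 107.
The squaring map on Z_107* is 2-to-1, so there are (106)/2 = 53 QRs.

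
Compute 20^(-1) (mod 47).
Since 47 is prime, by Fermat 20^(-1) ≡ 20^{45} ≡ 40 (mod 47). Verify: 20 × 40 = 800 ≡ 1 (mod 47)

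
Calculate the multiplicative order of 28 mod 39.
Powers of 28 mod 39: 28^1≡28, 28^2≡4, 28^3≡34, 28^4≡16, 28^5≡19, 28^6≡25, 28^7≡37, 28^8≡22, 28^9≡31, 28^10≡10, 28^11≡7, 28^12≡1. Order = 12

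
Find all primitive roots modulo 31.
There are φ(30) = 8 primitive roots mod 31: {3, 11, 12, 13, 17, 21, 22, 24}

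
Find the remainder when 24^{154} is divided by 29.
By Fermat: 24^{28} ≡ 1 mod 29. 154 = 5×28 + 14. So 24^{154} ≡ 24^{14} ≡ 1 mod 29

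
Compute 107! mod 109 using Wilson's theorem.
(108)! = (107)! × (108) ≡ -1 mod 109. So (107)! ≡ -1 × (108)^(-1) ≡ (-1)×(-1) = 1 mod 109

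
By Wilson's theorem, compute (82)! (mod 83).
By Wilson's theorem, (82)! ≡ -1 ≡ 82 (mod 83)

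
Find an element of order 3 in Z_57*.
7 has order 3 mod 57 since 7^{3} ≡ 1 (mod 57) and no smaller power works.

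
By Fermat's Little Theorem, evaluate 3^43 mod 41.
By Fermat: 3^{40} ≡ 1 mod 41. So 3^{43} = 3^{40} · 3^{3} ≡ 3^{3} ≡ 27 mod 41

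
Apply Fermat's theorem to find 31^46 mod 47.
By Fermat's Little Theorem, 31^{46} ≡ 1 mod 47 since 47 is prime and gcd(31, 47) = 1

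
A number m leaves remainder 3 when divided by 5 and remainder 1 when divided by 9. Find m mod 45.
M = 5 × 9 = 45. M₁ = 9, y₁ ≡ 4 mod 5. M₂ = 5, y₂ ≡ 2 mod 9. m = 3×9×4 + 1×5×2 ≡ 28 mod 45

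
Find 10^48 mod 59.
By repeated squaring mod 59: 10^{1}≡10, 10^{2}≡41, 10^{4}≡29, 10^{8}≡15, 10^{16}≡48, 10^{32}≡3. Then 10^{48} = 10^{32+16} ≡ 3 × 48 ≡ 26 mod 59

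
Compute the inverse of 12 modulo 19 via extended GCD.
Extended GCD: 12(8) + 19(-5) = 1. So 12^(-1) ≡ 8 (mod 19). Verify: 12 × 8 = 96 ≡ 1 (mod 19)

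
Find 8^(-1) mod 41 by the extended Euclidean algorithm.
Extended GCD: 8(-5) + 41(1) = 1. So 8^(-1) ≡ -5 ≡ 36 mod 41. Verify: 8 × 36 = 288 ≡ 1 mod 41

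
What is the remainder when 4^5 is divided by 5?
Using Fermat: 4^{4} ≡ 1 (mod 5). 5 ≡ 1 (mod 4). So 4^{5} ≡ 4^{1} ≡ 4 (mod 5)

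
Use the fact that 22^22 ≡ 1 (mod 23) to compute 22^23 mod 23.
By Fermat: 22^{22} ≡ 1 (mod 23). So 22^{23} = 22^{22} · 22^{1} ≡ 22^{1} ≡ 22 (mod 23)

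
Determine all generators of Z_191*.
There are φ(190) = 72 primitive roots mod 191: {19, 21, 22, 28, 29, 33, 35, 42, 44, 47, 53, 56, 57, 58, 61, 62, 63, 71, 73, 74, 76, 83, 87, 88, 89, 91, 93, 94, 95, 99, 101, 105, 106, 110, 111, 112, 113, 114, 116, 119, 123, 124, 126, 127, 131, 132, 137, 140, 141, 143, 145, 146, 148, 151, 157, 164, 165, 167, 168, 171, 173, 174, 175, 176, 178, 179, 181, 182, 183, 187, 188, 189}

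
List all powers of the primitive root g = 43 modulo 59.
43^1, 43^2, ..., 43^{58} mod 59: [43, 20, 34, 46, 31, 35, 30, 51, 10, 17, 23, 45, 47, 15, 55, 5, 38, 41, 52, 53, 37, 57, 32, 19, 50, 26, 56, 48, 58, 16, 39, 25, 13, 28, 24, 29, 8, 49, 42, 36, 14, 12, 44, 4, 54, 21, 18, 7, 6, 22, 2, 27, 40, 9, 33, 3, 11, 1]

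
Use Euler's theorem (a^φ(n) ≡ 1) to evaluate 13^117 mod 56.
By Euler: 13^{24} ≡ 1 mod 56 since gcd(13, 56) = 1. 117 = 4×24 + 21. So 13^{117} ≡ 13^{21} ≡ 13 mod 56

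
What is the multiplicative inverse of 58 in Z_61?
Since 61 is prime, by Fermat 58^(-1) ≡ 58^{59} ≡ 20 (mod 61). Verify: 58 × 20 = 1160 ≡ 1 (mod 61)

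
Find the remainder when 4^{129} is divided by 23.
By Fermat: 4^{22} ≡ 1 mod 23. 129 = 5×22 + 19. So 4^{129} ≡ 4^{19} ≡ 9 mod 23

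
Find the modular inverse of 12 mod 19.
Since 19 is prime, by Fermat 12^(-1) ≡ 12^{17} ≡ 8 mod 19. Verify: 12 × 8 = 96 ≡ 1 mod 19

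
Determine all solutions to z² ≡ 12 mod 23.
The square roots of 12 mod 23 are 9 and 14. Verify: 9² = 81 ≡ 12 mod 23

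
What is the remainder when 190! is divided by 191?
By Wilson's theorem, (190)! ≡ -1 ≡ 190 (mod 191)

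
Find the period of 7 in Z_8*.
Powers of 7 mod 8: 7^1≡7, 7^2≡1. So the order of 7 is 2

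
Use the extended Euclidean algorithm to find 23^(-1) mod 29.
Extended GCD: 23(-5) + 29(4) = 1. So 23^(-1) ≡ -5 ≡ 24 (mod 29). Verify: 23 × 24 = 552 ≡ 1 (mod 29)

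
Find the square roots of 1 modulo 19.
The square roots of 1 mod 19 are 1 and 18. Verify: 1² = 1 ≡ 1 mod 19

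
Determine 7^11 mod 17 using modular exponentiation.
By repeated squaring mod 17: 7^{1}≡7, 7^{2}≡15, 7^{4}≡4, 7^{8}≡16. Then 7^{11} = 7^{8+2+1} ≡ 16 × 15 × 7 ≡ 14 mod 17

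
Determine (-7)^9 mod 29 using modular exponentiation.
By repeated squaring (mod 29): (-7)^{1}≡22, (-7)^{2}≡20, (-7)^{4}≡23, (-7)^{8}≡7. Then (-7)^{9} = (-7)^{8+1} ≡ 7 × 22 ≡ 9 (mod 29)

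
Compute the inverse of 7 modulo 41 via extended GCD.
Extended GCD: 7(6) + 41(-1) = 1. So 7^(-1) ≡ 6 (mod 41). Verify: 7 × 6 = 42 ≡ 1 (mod 41)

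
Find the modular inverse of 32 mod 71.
Since 71 is prime, by Fermat 32^(-1) ≡ 32^{69} ≡ 20 mod 71. Verify: 32 × 20 = 640 ≡ 1 mod 71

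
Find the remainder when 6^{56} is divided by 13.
By Fermat: 6^{12} ≡ 1 (mod 13). 56 = 4×12 + 8. So 6^{56} ≡ 6^{8} ≡ 3 (mod 13)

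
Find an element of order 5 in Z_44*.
5 has order 5 mod 44 since 5^{5} ≡ 1 mod 44 and no smaller power works.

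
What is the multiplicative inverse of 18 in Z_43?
Since 43 is prime, by Fermat 18^(-1) ≡ 18^{41} ≡ 12 (mod 43). Verify: 18 × 12 = 216 ≡ 1 (mod 43)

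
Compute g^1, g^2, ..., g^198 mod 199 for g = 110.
110^1, 110^2, ..., 110^{198} mod 199: [110, 160, 88, 128, 150, 182, 120, 66, 96, 13, 37, 90, 149, 72, 159, 177, 167, 62, 54, 169, 83, 175, 146, 140, 77, 112, 181, 10, 105, 8, 84, 86, 107, 29, 6, 63, 164, 130, 171, 104, 97, 123, 197, 178, 78, 23, 142, 98, 34, 158, 67, 7, 173, 125, 19, 100, 55, 80, 44, 64, 75, 91, 60, 33, 48, 106, 118, 45, 174, 36, 179, 188, 183, 31, 27, 184, 141, 187, 73, 70, 138, 56, 190, 5, 152, 4, 42, 43, 153, 114, 3, 131, 82, 65, 185, 52, 148, 161, 198, 89, 39, 111, 71, 49, 17, 79, 133, 103, 186, 162, 109, 50, 127, 40, 22, 32, 137, 145, 30, 116, 24, 53, 59, 122, 87, 18, 189, 94, 191, 115, 113, 92, 170, 193, 136, 35, 69, 28, 95, 102, 76, 2, 21, 121, 176, 57, 101, 165, 41, 132, 192, 26, 74, 180, 99, 144, 119, 155, 135, 124, 108, 139, 166, 151, 93, 81, 154, 25, 163, 20, 11, 16, 168, 172, 15, 58, 12, 126, 129, 61, 143, 9, 194, 47, 195, 157, 156, 46, 85, 196, 68, 117, 134, 14, 147, 51, 38, 1]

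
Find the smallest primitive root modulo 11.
g = 2. For each prime q|10: 2^{5}≡10, 2^{2}≡4, none ≡ 1, so ord_11(2) = 10 and 2 is a primitive root.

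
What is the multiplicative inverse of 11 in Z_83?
Since 83 is prime, by Fermat 11^(-1) ≡ 11^{81} ≡ 68 mod 83. Verify: 11 × 68 = 748 ≡ 1 mod 83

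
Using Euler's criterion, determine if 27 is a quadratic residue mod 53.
By Euler's criterion: 27^{26} ≡ 52 mod 53. Since this equals -1 (≡ 52), 27 is not a QR.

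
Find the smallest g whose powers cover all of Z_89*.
g = 3. Powers: [3, 9, 27, 81, 65, 17, 51, 64, 14, 42, ...] generates all 88 non-zero residues.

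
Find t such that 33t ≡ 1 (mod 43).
Since 43 is prime, by Fermat 33^(-1) ≡ 33^{41} ≡ 30 (mod 43). Verify: 33 × 30 = 990 ≡ 1 (mod 43)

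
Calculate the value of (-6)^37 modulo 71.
By repeated squaring (mod 71): (-6)^{1}≡65, (-6)^{2}≡36, (-6)^{4}≡18, (-6)^{8}≡40, (-6)^{16}≡38, (-6)^{32}≡24. Then (-6)^{37} = (-6)^{32+4+1} ≡ 24 × 18 × 65 ≡ 35 (mod 71)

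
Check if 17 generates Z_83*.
17^{41} ≡ 1 (mod 83) and 41 < 82, so ord_83(17) = 41 ≠ 82 and 17 is not a primitive root.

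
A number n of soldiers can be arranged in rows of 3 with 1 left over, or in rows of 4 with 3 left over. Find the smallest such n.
M = 3 × 4 = 12. M₁ = 4, y₁ ≡ 1 mod 3. M₂ = 3, y₂ ≡ 3 mod 4. n = 1×4×1 + 3×3×3 ≡ 7 mod 12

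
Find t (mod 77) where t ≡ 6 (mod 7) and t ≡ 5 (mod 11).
M = 7 × 11 = 77. M₁ = 11, y₁ ≡ 2 (mod 7). M₂ = 7, y₂ ≡ 8 (mod 11). t = 6×11×2 + 5×7×8 ≡ 27 (mod 77)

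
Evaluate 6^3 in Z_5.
6^{3} = 216 ≡ 1 (mod 5)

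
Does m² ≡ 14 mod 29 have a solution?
By Euler's criterion: 14^{14} ≡ 28 mod 29. Since this equals -1 (≡ 28), 14 is not a QR.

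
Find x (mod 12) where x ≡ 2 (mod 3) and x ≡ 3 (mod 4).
M = 3 × 4 = 12. M₁ = 4, y₁ ≡ 1 (mod 3). M₂ = 3, y₂ ≡ 3 (mod 4). x = 2×4×1 + 3×3×3 ≡ 11 (mod 12)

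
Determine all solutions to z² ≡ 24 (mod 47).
The square roots of 24 mod 47 are 27 and 20. Verify: 27² = 729 ≡ 24 (mod 47)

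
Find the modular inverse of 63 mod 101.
Since 101 is prime, by Fermat 63^(-1) ≡ 63^{99} ≡ 93 (mod 101). Verify: 63 × 93 = 5859 ≡ 1 (mod 101)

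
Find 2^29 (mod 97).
By repeated squaring (mod 97): 2^{1}≡2, 2^{2}≡4, 2^{4}≡16, 2^{8}≡62, 2^{16}≡61. Then 2^{29} = 2^{16+8+4+1} ≡ 61 × 62 × 16 × 2 ≡ 65 (mod 97)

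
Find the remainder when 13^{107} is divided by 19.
By Fermat: 13^{18} ≡ 1 (mod 19). 107 = 5×18 + 17. So 13^{107} ≡ 13^{17} ≡ 3 (mod 19)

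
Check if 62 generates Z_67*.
62^{11} ≡ 1 (mod 67) and 11 < 66, so ord_67(62) = 11 ≠ 66 and 62 is not a primitive root.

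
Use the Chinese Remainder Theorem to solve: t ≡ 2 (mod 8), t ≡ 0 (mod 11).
M = 8 × 11 = 88. M₁ = 11, y₁ ≡ 3 (mod 8). M₂ = 8, y₂ ≡ 7 (mod 11). t = 2×11×3 + 0×8×7 ≡ 66 (mod 88)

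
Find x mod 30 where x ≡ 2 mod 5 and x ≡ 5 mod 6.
M = 5 × 6 = 30. M₁ = 6, y₁ ≡ 1 mod 5. M₂ = 5, y₂ ≡ 5 mod 6. x = 2×6×1 + 5×5×5 ≡ 17 mod 30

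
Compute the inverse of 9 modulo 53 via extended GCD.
Extended GCD: 9(6) + 53(-1) = 1. So 9^(-1) ≡ 6 (mod 53). Verify: 9 × 6 = 54 ≡ 1 (mod 53)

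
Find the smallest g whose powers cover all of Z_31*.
g = 3. For each prime q|30: 3^{15}≡30, 3^{10}≡25, 3^{6}≡16, none ≡ 1, so ord_31(3) = 30 and 3 is a primitive root.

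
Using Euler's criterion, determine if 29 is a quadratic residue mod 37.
By Euler's criterion: 29^{18} ≡ 36 mod 37. Since this equals -1 (≡ 36), 29 is not a QR.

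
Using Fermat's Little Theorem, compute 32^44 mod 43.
By Fermat: 32^{42} ≡ 1 mod 43. So 32^{44} = 32^{42} · 32^{2} ≡ 32^{2} ≡ 35 mod 43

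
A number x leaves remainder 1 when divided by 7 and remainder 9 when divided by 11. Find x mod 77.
M = 7 × 11 = 77. M₁ = 11, y₁ ≡ 2 mod 7. M₂ = 7, y₂ ≡ 8 mod 11. x = 1×11×2 + 9×7×8 ≡ 64 mod 77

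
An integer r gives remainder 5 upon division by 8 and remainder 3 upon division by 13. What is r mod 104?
M = 8 × 13 = 104. M₁ = 13, y₁ ≡ 5 mod 8. M₂ = 8, y₂ ≡ 5 mod 13. r = 5×13×5 + 3×8×5 ≡ 29 mod 104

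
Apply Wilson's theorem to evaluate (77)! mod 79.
(78)! = (77)! × (78) ≡ -1 mod 79. So (77)! ≡ -1 × (78)^(-1) ≡ (-1)×(-1) = 1 mod 79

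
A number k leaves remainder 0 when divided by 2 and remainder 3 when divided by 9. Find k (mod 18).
M = 2 × 9 = 18. M₁ = 9, y₁ ≡ 1 (mod 2). M₂ = 2, y₂ ≡ 5 (mod 9). k = 0×9×1 + 3×2×5 ≡ 12 (mod 18)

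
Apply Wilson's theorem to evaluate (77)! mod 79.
(78)! = (77)! × (78) ≡ -1 (mod 79). So (77)! ≡ -1 × (78)^(-1) ≡ (-1)×(-1) = 1 (mod 79)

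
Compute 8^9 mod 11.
By repeated squaring mod 11: 8^{1}≡8, 8^{2}≡9, 8^{4}≡4, 8^{8}≡5. Then 8^{9} = 8^{8+1} ≡ 5 × 8 ≡ 7 mod 11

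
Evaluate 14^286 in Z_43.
Using Fermat: 14^{42} ≡ 1 (mod 43). 286 ≡ 34 (mod 42). So 14^{286} ≡ 14^{34} ≡ 25 (mod 43)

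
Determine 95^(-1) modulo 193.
Since 193 is prime, by Fermat 95^(-1) ≡ 95^{191} ≡ 128 (mod 193). Verify: 95 × 128 = 12160 ≡ 1 (mod 193)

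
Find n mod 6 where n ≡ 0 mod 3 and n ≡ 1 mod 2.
M = 3 × 2 = 6. M₁ = 2, y₁ ≡ 2 mod 3. M₂ = 3, y₂ ≡ 1 mod 2. n = 0×2×2 + 1×3×1 ≡ 3 mod 6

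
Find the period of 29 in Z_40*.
Powers of 29 mod 40: 29^1≡29, 29^2≡1. So the order of 29 is 2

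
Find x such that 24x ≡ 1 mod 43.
Since 43 is prime, by Fermat 24^(-1) ≡ 24^{41} ≡ 9 mod 43. Verify: 24 × 9 = 216 ≡ 1 mod 43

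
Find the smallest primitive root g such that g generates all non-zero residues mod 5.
g = 2. Powers: [2, 4, 3, 1] generates all 4 non-zero residues.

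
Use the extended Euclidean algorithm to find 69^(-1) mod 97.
Extended GCD: 69(45) + 97(-32) = 1. So 69^(-1) ≡ 45 mod 97. Verify: 69 × 45 = 3105 ≡ 1 mod 97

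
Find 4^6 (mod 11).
By repeated squaring (mod 11): 4^{1}≡4, 4^{2}≡5, 4^{4}≡3. Then 4^{6} = 4^{4+2} ≡ 3 × 5 ≡ 4 (mod 11)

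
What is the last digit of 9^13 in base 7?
Using Fermat: 9^{6} ≡ 1 (mod 7). 13 ≡ 1 (mod 6). So 9^{13} ≡ 9^{1} ≡ 2 (mod 7)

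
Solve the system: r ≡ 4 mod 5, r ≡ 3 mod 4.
M = 5 × 4 = 20. M₁ = 4, y₁ ≡ 4 mod 5. M₂ = 5, y₂ ≡ 1 mod 4. r = 4×4×4 + 3×5×1 ≡ 19 mod 20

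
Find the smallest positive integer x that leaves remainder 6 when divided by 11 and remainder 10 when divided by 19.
M = 11 × 19 = 209. M₁ = 19, y₁ ≡ 7 mod 11. M₂ = 11, y₂ ≡ 7 mod 19. x = 6×19×7 + 10×11×7 ≡ 105 mod 209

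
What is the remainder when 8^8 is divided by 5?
Using Fermat: 8^{4} ≡ 1 (mod 5). 8 ≡ 0 (mod 4). So 8^{8} ≡ 8^{0} ≡ 1 (mod 5)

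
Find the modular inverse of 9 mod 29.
Since 29 is prime, by Fermat 9^(-1) ≡ 9^{27} ≡ 13 mod 29. Verify: 9 × 13 = 117 ≡ 1 mod 29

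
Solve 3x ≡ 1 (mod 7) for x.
Since 7 is prime, by Fermat 3^(-1) ≡ 3^{5} ≡ 5 (mod 7). Verify: 3 × 5 = 15 ≡ 1 (mod 7)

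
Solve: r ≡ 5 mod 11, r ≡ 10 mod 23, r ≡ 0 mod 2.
M = 11 × 23 × 2 = 506. M₁ = 46, y₁ ≡ 6 mod 11. M₂ = 22, y₂ ≡ 22 mod 23. M₃ = 253, y₃ ≡ 1 mod 2. r = 5×46×6 + 10×22×22 + 0×253×1 ≡ 148 mod 506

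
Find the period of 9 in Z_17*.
Powers of 9 mod 17: 9^1≡9, 9^2≡13, 9^3≡15, 9^4≡16, 9^5≡8, 9^6≡4, 9^7≡2, 9^8≡1. So the order of 9 is 8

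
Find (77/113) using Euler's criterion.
(77/113) = 77^{56} mod 113 = 1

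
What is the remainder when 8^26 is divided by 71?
By repeated squaring mod 71: 8^{1}≡8, 8^{2}≡64, 8^{4}≡49, 8^{8}≡58, 8^{16}≡27. Then 8^{26} = 8^{16+8+2} ≡ 27 × 58 × 64 ≡ 43 mod 71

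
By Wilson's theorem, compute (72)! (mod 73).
By Wilson's theorem, (72)! ≡ -1 ≡ 72 (mod 73)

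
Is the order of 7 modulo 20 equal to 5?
Powers of 7 mod 20: 7^1≡7, 7^2≡9, 7^3≡3, 7^4≡1. Already 7^4≡1, so the order is 4 < 5. No, the actual order is 4.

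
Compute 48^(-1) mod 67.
Since 67 is prime, by Fermat 48^(-1) ≡ 48^{65} ≡ 7 mod 67. Verify: 48 × 7 = 336 ≡ 1 mod 67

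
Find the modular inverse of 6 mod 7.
Since 7 is prime, by Fermat 6^(-1) ≡ 6^{5} ≡ 6 mod 7. Verify: 6 × 6 = 36 ≡ 1 mod 7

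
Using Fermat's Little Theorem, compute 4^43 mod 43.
By Fermat: 4^{42} ≡ 1 (mod 43). So 4^{43} = 4^{42} · 4^{1} ≡ 4^{1} ≡ 4 (mod 43)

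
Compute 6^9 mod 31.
By repeated squaring (mod 31): 6^{1}≡6, 6^{2}≡5, 6^{4}≡25, 6^{8}≡5. Then 6^{9} = 6^{8+1} ≡ 5 × 6 ≡ 30 (mod 31)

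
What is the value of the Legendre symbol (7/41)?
(7/41) = 7^{20} mod 41 = -1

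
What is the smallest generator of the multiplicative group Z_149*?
g = 2. For each prime q|148: 2^{74}≡148, 2^{4}≡16, none ≡ 1, so ord_149(2) = 148 and 2 is a primitive root.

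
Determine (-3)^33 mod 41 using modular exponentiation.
By repeated squaring (mod 41): (-3)^{1}≡38, (-3)^{2}≡9, (-3)^{4}≡40, (-3)^{8}≡1, (-3)^{16}≡1, (-3)^{32}≡1. Then (-3)^{33} = (-3)^{32+1} ≡ 1 × 38 ≡ 38 (mod 41)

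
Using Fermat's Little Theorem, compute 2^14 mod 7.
By Fermat: 2^{6} ≡ 1 mod 7. 14 = 2×6 + 2. So 2^{14} ≡ 2^{2} ≡ 4 mod 7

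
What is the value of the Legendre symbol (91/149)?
(91/149) = 91^{74} mod 149 = -1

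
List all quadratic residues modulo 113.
QRs mod 113: {1, 2, 4, 7, 8, 9, 11, 13, 14, 15, 16, 18, 22, 25, 26, 28, 30, 31, 32, 36, 41, 44, 49, 50, 51, 52, 53, 56, 57, 60, 61, 62, 63, 64, 69, 72, 77, 81, 82, 83, 85, 87, 88, 91, 95, 97, 98, 99, 100, 102, 104, 105, 106, 109, 111, 112}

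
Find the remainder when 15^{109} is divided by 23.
By Fermat: 15^{22} ≡ 1 mod 23. 109 = 4×22 + 21. So 15^{109} ≡ 15^{21} ≡ 20 mod 23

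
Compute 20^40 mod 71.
By repeated squaring mod 71: 20^{1}≡20, 20^{2}≡45, 20^{4}≡37, 20^{8}≡20, 20^{16}≡45, 20^{32}≡37. Then 20^{40} = 20^{32+8} ≡ 37 × 20 ≡ 30 mod 71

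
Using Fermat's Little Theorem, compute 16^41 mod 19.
By Fermat: 16^{18} ≡ 1 (mod 19). 41 = 2×18 + 5. So 16^{41} ≡ 16^{5} ≡ 4 (mod 19)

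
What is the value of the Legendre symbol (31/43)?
(31/43) = 31^{21} mod 43 = 1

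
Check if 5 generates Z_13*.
5^{4} ≡ 1 (mod 13) and 4 < 12, so ord_13(5) = 4 ≠ 12 and 5 is not a primitive root.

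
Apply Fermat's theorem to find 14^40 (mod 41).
By Fermat's Little Theorem, 14^{40} ≡ 1 (mod 41) since 41 is prime and gcd(14, 41) = 1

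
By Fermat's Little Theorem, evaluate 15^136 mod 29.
By Fermat: 15^{28} ≡ 1 mod 29. 136 = 4×28 + 24. So 15^{136} ≡ 15^{24} ≡ 16 mod 29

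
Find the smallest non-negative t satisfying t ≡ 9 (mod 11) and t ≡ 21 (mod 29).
M = 11 × 29 = 319. M₁ = 29, y₁ ≡ 8 (mod 11). M₂ = 11, y₂ ≡ 8 (mod 29). t = 9×29×8 + 21×11×8 ≡ 108 (mod 319)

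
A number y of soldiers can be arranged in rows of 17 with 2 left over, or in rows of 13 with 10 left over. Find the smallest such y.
M = 17 × 13 = 221. M₁ = 13, y₁ ≡ 4 (mod 17). M₂ = 17, y₂ ≡ 10 (mod 13). y = 2×13×4 + 10×17×10 ≡ 36 (mod 221)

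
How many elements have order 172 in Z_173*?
There are φ(173-1) = φ(172) = 84 primitive roots modulo 173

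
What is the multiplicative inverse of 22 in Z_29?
Since 29 is prime, by Fermat 22^(-1) ≡ 22^{27} ≡ 4 mod 29. Verify: 22 × 4 = 88 ≡ 1 mod 29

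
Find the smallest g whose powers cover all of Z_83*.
g = 2. Powers: [2, 4, 8, 16, 32, 64, ...] generates all 82 non-zero residues.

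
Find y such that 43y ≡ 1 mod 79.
Since 79 is prime, by Fermat 43^(-1) ≡ 43^{77} ≡ 68 mod 79. Verify: 43 × 68 = 2924 ≡ 1 mod 79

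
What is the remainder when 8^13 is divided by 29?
By repeated squaring (mod 29): 8^{1}≡8, 8^{2}≡6, 8^{4}≡7, 8^{8}≡20. Then 8^{13} = 8^{8+4+1} ≡ 20 × 7 × 8 ≡ 18 (mod 29)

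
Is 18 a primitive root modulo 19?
18^{2} ≡ 1 mod 19 and 2 < 18, so ord_19(18) = 2 ≠ 18 and 18 is not a primitive root.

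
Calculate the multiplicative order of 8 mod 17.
Powers of 8 mod 17: 8^1≡8, 8^2≡13, 8^3≡2, 8^4≡16, 8^5≡9, 8^6≡4, 8^7≡15, 8^8≡1. So the order of 8 is 8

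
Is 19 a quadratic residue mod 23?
By Euler's criterion: 19^{11} ≡ 22 (mod 23). Since this equals -1 (≡ 22), 19 is not a QR.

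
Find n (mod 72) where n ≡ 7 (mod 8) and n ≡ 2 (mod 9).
M = 8 × 9 = 72. M₁ = 9, y₁ ≡ 1 (mod 8). M₂ = 8, y₂ ≡ 8 (mod 9). n = 7×9×1 + 2×8×8 ≡ 47 (mod 72)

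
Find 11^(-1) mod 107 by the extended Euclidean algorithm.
Extended GCD: 11(39) + 107(-4) = 1. So 11^(-1) ≡ 39 mod 107. Verify: 11 × 39 = 429 ≡ 1 mod 107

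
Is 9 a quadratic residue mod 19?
By Euler's criterion: 9^{9} ≡ 1 (mod 19). Since this equals 1, 9 is a QR.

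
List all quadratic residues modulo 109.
Quadratic residues modulo 109: {1, 3, 4, 5, 7, 9, 12, 15, 16, 20, 21, 22, 25, 26, 27, 28, 29, 31, 34, 35, 36, 38, 43, 45, 46, 48, 49, 60, 61, 63, 64, 66, 71, 73, 74, 75, 78, 80, 81, 82, 83, 84, 87, 88, 89, 93, 94, 97, 100, 102, 104, 105, 106, 108}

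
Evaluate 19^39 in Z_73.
By repeated squaring mod 73: 19^{1}≡19, 19^{2}≡69, 19^{4}≡16, 19^{8}≡37, 19^{16}≡55, 19^{32}≡32. Then 19^{39} = 19^{32+4+2+1} ≡ 32 × 16 × 69 × 19 ≡ 70 mod 73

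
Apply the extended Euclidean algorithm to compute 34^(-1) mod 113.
Extended GCD: 34(10) + 113(-3) = 1. So 34^(-1) ≡ 10 mod 113. Verify: 34 × 10 = 340 ≡ 1 mod 113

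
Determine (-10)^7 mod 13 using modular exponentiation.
By repeated squaring (mod 13): (-10)^{1}≡3, (-10)^{2}≡9, (-10)^{4}≡3. Then (-10)^{7} = (-10)^{4+2+1} ≡ 3 × 9 × 3 ≡ 3 (mod 13)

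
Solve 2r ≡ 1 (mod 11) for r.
Since 11 is prime, by Fermat 2^(-1) ≡ 2^{9} ≡ 6 (mod 11). Verify: 2 × 6 = 12 ≡ 1 (mod 11)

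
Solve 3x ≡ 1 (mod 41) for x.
Since 41 is prime, by Fermat 3^(-1) ≡ 3^{39} ≡ 14 (mod 41). Verify: 3 × 14 = 42 ≡ 1 (mod 41)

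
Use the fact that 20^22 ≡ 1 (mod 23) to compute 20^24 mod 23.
By Fermat: 20^{22} ≡ 1 (mod 23). So 20^{24} = 20^{22} · 20^{2} ≡ 20^{2} ≡ 9 (mod 23)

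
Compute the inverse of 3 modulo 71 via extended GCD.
Extended GCD: 3(24) + 71(-1) = 1. So 3^(-1) ≡ 24 (mod 71). Verify: 3 × 24 = 72 ≡ 1 (mod 71)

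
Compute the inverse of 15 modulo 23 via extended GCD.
Extended GCD: 15(-3) + 23(2) = 1. So 15^(-1) ≡ -3 ≡ 20 (mod 23). Verify: 15 × 20 = 300 ≡ 1 (mod 23)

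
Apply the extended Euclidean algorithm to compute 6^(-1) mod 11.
Extended GCD: 6(2) + 11(-1) = 1. So 6^(-1) ≡ 2 (mod 11). Verify: 6 × 2 = 12 ≡ 1 (mod 11)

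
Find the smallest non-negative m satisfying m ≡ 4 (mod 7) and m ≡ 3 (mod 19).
M = 7 × 19 = 133. M₁ = 19, y₁ ≡ 3 (mod 7). M₂ = 7, y₂ ≡ 11 (mod 19). m = 4×19×3 + 3×7×11 ≡ 60 (mod 133)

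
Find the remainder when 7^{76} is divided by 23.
By Fermat: 7^{22} ≡ 1 mod 23. 76 = 3×22 + 10. So 7^{76} ≡ 7^{10} ≡ 13 mod 23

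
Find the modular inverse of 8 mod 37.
Since 37 is prime, by Fermat 8^(-1) ≡ 8^{35} ≡ 14 mod 37. Verify: 8 × 14 = 112 ≡ 1 mod 37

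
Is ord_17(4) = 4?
Powers of 4 mod 17: 4^1≡4, 4^2≡16, 4^3≡13, 4^4≡1. First k with 4^k≡1 is k=4. Yes, ord_17(4) = 4.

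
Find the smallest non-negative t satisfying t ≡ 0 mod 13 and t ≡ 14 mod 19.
M = 13 × 19 = 247. M₁ = 19, y₁ ≡ 11 mod 13. M₂ = 13, y₂ ≡ 3 mod 19. t = 0×19×11 + 14×13×3 ≡ 52 mod 247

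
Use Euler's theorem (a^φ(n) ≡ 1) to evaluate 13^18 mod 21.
By Euler: 13^{12} ≡ 1 (mod 21) since gcd(13, 21) = 1. 18 = 1×12 + 6. So 13^{18} ≡ 13^{6} ≡ 1 (mod 21)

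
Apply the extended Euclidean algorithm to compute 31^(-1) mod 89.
Extended GCD: 31(23) + 89(-8) = 1. So 31^(-1) ≡ 23 mod 89. Verify: 31 × 23 = 713 ≡ 1 mod 89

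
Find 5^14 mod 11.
Using Fermat: 5^{10} ≡ 1 mod 11. 14 ≡ 4 mod 10. So 5^{14} ≡ 5^{4} ≡ 9 mod 11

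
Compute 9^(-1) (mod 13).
Since 13 is prime, by Fermat 9^(-1) ≡ 9^{11} ≡ 3 (mod 13). Verify: 9 × 3 = 27 ≡ 1 (mod 13)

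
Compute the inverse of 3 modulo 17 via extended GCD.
Extended GCD: 3(6) + 17(-1) = 1. So 3^(-1) ≡ 6 (mod 17). Verify: 3 × 6 = 18 ≡ 1 (mod 17)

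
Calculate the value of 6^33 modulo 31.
Using Fermat: 6^{30} ≡ 1 mod 31. 33 ≡ 3 mod 30. So 6^{33} ≡ 6^{3} ≡ 30 mod 31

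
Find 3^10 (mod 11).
Using Fermat: 3^{10} ≡ 1 (mod 11). 10 ≡ 0 (mod 10). So 3^{10} ≡ 3^{0} ≡ 1 (mod 11)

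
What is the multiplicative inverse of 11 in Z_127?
Since 127 is prime, by Fermat 11^(-1) ≡ 11^{125} ≡ 104 (mod 127). Verify: 11 × 104 = 1144 ≡ 1 (mod 127)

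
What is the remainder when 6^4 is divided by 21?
6^{4} = 1296 ≡ 15 mod 21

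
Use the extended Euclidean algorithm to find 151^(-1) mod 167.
Extended GCD: 151(73) + 167(-66) = 1. So 151^(-1) ≡ 73 mod 167. Verify: 151 × 73 = 11023 ≡ 1 mod 167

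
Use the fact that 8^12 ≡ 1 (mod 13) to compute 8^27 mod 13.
By Fermat: 8^{12} ≡ 1 (mod 13). 27 = 2×12 + 3. So 8^{27} ≡ 8^{3} ≡ 5 (mod 13)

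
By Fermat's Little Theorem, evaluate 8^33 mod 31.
By Fermat: 8^{30} ≡ 1 mod 31. So 8^{33} = 8^{30} · 8^{3} ≡ 8^{3} ≡ 16 mod 31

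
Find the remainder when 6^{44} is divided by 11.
By Fermat: 6^{10} ≡ 1 mod 11. 44 = 4×10 + 4. So 6^{44} ≡ 6^{4} ≡ 9 mod 11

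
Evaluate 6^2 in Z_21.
6^{2} = 36 ≡ 15 (mod 21)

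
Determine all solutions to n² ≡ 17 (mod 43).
The square roots of 17 mod 43 are 24 and 19. Verify: 24² = 576 ≡ 17 (mod 43)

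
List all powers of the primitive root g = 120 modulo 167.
120^1, 120^2, ..., 120^{166} mod 167: [120, 38, 51, 108, 101, 96, 164, 141, 53, 14, 10, 31, 46, 9, 78, 8, 125, 137, 74, 29, 140, 100, 143, 126, 90, 112, 80, 81, 34, 72, 123, 64, 165, 94, 91, 65, 118, 132, 142, 6, 52, 61, 139, 147, 105, 75, 149, 11, 151, 84, 60, 19, 109, 54, 134, 48, 82, 154, 110, 7, 5, 99, 23, 88, 39, 4, 146, 152, 37, 98, 70, 50, 155, 63, 45, 56, 40, 124, 17, 36, 145, 32, 166, 47, 129, 116, 59, 66, 71, 3, 26, 114, 153, 157, 136, 121, 158, 89, 159, 42, 30, 93, 138, 27, 67, 24, 41, 77, 55, 87, 86, 133, 95, 44, 103, 2, 73, 76, 102, 49, 35, 25, 161, 115, 106, 28, 20, 62, 92, 18, 156, 16, 83, 107, 148, 58, 113, 33, 119, 85, 13, 57, 160, 162, 68, 144, 79, 128, 163, 21, 15, 130, 69, 97, 117, 12, 104, 122, 111, 127, 43, 150, 131, 22, 135, 1]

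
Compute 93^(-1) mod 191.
Since 191 is prime, by Fermat 93^(-1) ≡ 93^{189} ≡ 76 mod 191. Verify: 93 × 76 = 7068 ≡ 1 mod 191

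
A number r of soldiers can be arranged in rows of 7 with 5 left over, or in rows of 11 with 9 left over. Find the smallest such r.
M = 7 × 11 = 77. M₁ = 11, y₁ ≡ 2 (mod 7). M₂ = 7, y₂ ≡ 8 (mod 11). r = 5×11×2 + 9×7×8 ≡ 75 (mod 77)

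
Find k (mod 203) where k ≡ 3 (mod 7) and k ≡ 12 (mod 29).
M = 7 × 29 = 203. M₁ = 29, y₁ ≡ 1 (mod 7). M₂ = 7, y₂ ≡ 25 (mod 29). k = 3×29×1 + 12×7×25 ≡ 157 (mod 203)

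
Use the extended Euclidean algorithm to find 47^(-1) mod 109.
Extended GCD: 47(-51) + 109(22) = 1. So 47^(-1) ≡ -51 ≡ 58 mod 109. Verify: 47 × 58 = 2726 ≡ 1 mod 109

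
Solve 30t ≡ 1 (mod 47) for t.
Since 47 is prime, by Fermat 30^(-1) ≡ 30^{45} ≡ 11 (mod 47). Verify: 30 × 11 = 330 ≡ 1 (mod 47)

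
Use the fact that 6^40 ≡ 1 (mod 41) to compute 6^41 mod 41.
By Fermat: 6^{40} ≡ 1 (mod 41). So 6^{41} = 6^{40} · 6^{1} ≡ 6^{1} ≡ 6 (mod 41)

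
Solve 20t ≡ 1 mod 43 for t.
Since 43 is prime, by Fermat 20^(-1) ≡ 20^{41} ≡ 28 mod 43. Verify: 20 × 28 = 560 ≡ 1 mod 43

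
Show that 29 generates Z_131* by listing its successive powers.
29^1, 29^2, ..., 29^{130} mod 131: [29, 55, 23, 12, 86, 5, 14, 13, 115, 60, 37, 25, 70, 65, 51, 38, 54, 125, 88, 63, 124, 59, 8, 101, 47, 53, 96, 33, 40, 112, 104, 3, 87, 34, 69, 36, 127, 15, 42, 39, 83, 49, 111, 75, 79, 64, 22, 114, 31, 113, 2, 58, 110, 46, 24, 41, 10, 28, 26, 99, 120, 74, 50, 9, 130, 102, 76, 108, 119, 45, 126, 117, 118, 16, 71, 94, 106, 61, 66, 80, 93, 77, 6, 43, 68, 7, 72, 123, 30, 84, 78, 35, 98, 91, 19, 27, 128, 44, 97, 62, 95, 4, 116, 89, 92, 48, 82, 20, 56, 52, 67, 109, 17, 100, 18, 129, 73, 21, 85, 107, 90, 121, 103, 105, 32, 11, 57, 81, 122, 1]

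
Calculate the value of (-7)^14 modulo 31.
By repeated squaring mod 31: (-7)^{1}≡24, (-7)^{2}≡18, (-7)^{4}≡14, (-7)^{8}≡10. Then (-7)^{14} = (-7)^{8+4+2} ≡ 10 × 14 × 18 ≡ 9 mod 31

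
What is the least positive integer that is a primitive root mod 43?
g = 3. Powers: [3, 9, 27, 38, 28, 41, 37, 25, ...] generates all 42 non-zero residues.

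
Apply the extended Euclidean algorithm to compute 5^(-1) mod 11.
Extended GCD: 5(-2) + 11(1) = 1. So 5^(-1) ≡ -2 ≡ 9 mod 11. Verify: 5 × 9 = 45 ≡ 1 mod 11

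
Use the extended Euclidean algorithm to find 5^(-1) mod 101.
Extended GCD: 5(-20) + 101(1) = 1. So 5^(-1) ≡ -20 ≡ 81 (mod 101). Verify: 5 × 81 = 405 ≡ 1 (mod 101)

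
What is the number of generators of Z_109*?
A prime p has φ(p-1) primitive roots; here φ(108) = 36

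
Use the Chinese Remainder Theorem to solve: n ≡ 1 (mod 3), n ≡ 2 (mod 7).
M = 3 × 7 = 21. M₁ = 7, y₁ ≡ 1 (mod 3). M₂ = 3, y₂ ≡ 5 (mod 7). n = 1×7×1 + 2×3×5 ≡ 16 (mod 21)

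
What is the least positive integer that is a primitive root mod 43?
g = 3. For each prime q|42: 3^{21}≡42, 3^{14}≡36, 3^{6}≡41, none ≡ 1, so ord_43(3) = 42 and 3 is a primitive root.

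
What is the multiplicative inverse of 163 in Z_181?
Since 181 is prime, by Fermat 163^(-1) ≡ 163^{179} ≡ 10 mod 181. Verify: 163 × 10 = 1630 ≡ 1 mod 181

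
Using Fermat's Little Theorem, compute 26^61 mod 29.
By Fermat: 26^{28} ≡ 1 (mod 29). 61 = 2×28 + 5. So 26^{61} ≡ 26^{5} ≡ 18 (mod 29)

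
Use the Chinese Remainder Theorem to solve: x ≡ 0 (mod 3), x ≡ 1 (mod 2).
M = 3 × 2 = 6. M₁ = 2, y₁ ≡ 2 (mod 3). M₂ = 3, y₂ ≡ 1 (mod 2). x = 0×2×2 + 1×3×1 ≡ 3 (mod 6)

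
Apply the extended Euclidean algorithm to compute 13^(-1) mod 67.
Extended GCD: 13(31) + 67(-6) = 1. So 13^(-1) ≡ 31 (mod 67). Verify: 13 × 31 = 403 ≡ 1 (mod 67)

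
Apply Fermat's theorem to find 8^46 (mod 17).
By Fermat: 8^{16} ≡ 1 (mod 17). 46 = 2×16 + 14. So 8^{46} ≡ 8^{14} ≡ 4 (mod 17)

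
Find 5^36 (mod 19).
Using Fermat: 5^{18} ≡ 1 (mod 19). 36 ≡ 0 (mod 18). So 5^{36} ≡ 5^{0} ≡ 1 (mod 19)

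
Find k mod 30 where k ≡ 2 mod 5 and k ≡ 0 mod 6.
M = 5 × 6 = 30. M₁ = 6, y₁ ≡ 1 mod 5. M₂ = 5, y₂ ≡ 5 mod 6. k = 2×6×1 + 0×5×5 ≡ 12 mod 30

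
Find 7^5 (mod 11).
By repeated squaring (mod 11): 7^{1}≡7, 7^{2}≡5, 7^{4}≡3. Then 7^{5} = 7^{4+1} ≡ 3 × 7 ≡ 10 (mod 11)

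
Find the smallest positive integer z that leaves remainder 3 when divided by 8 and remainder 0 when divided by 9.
M = 8 × 9 = 72. M₁ = 9, y₁ ≡ 1 mod 8. M₂ = 8, y₂ ≡ 8 mod 9. z = 3×9×1 + 0×8×8 ≡ 27 mod 72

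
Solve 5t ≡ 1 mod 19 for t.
Since 19 is prime, by Fermat 5^(-1) ≡ 5^{17} ≡ 4 mod 19. Verify: 5 × 4 = 20 ≡ 1 mod 19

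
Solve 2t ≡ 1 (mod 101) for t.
Since 101 is prime, by Fermat 2^(-1) ≡ 2^{99} ≡ 51 (mod 101). Verify: 2 × 51 = 102 ≡ 1 (mod 101)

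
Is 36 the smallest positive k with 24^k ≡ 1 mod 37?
Powers of 24 mod 37: 24^1≡24, 24^2≡21, 24^3≡23, 24^4≡34, 24^5≡2, 24^6≡11, 24^7≡5, 24^8≡9, 24^9≡31, 24^10≡4, 24^11≡22, 24^12≡10, 24^13≡18, 24^14≡25, 24^15≡8, 24^16≡7, 24^17≡20, 24^18≡36, 24^19≡13, 24^20≡16, 24^21≡14, 24^22≡3, 24^23≡35, 24^24≡26, 24^25≡32, 24^26≡28, 24^27≡6, 24^28≡33, 24^29≡15, 24^30≡27, 24^31≡19, 24^32≡12, 24^33≡29, 24^34≡30, 24^35≡17, 24^36≡1. First k with 24^k≡1 is k=36. Yes, ord_37(24) = 36.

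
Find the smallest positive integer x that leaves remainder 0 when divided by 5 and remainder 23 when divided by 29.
M = 5 × 29 = 145. M₁ = 29, y₁ ≡ 4 mod 5. M₂ = 5, y₂ ≡ 6 mod 29. x = 0×29×4 + 23×5×6 ≡ 110 mod 145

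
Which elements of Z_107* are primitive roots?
There are φ(106) = 52 primitive roots mod 107: {2, 5, 6, 7, 8, 15, 17, 18, 20, 21, 22, 24, 26, 28, 31, 32, 38, 43, 45, 46, 50, 51, 54, 55, 58, 59, 60, 63, 65, 66, 67, 68, 70, 71, 72, 73, 74, 77, 78, 80, 82, 84, 88, 91, 93, 94, 95, 96, 97, 98, 103, 104}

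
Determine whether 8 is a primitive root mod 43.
8^{14} ≡ 1 (mod 43) and 14 < 42, so ord_43(8) = 14 ≠ 42 and 8 is not a primitive root.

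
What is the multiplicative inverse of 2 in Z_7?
Since 7 is prime, by Fermat 2^(-1) ≡ 2^{5} ≡ 4 (mod 7). Verify: 2 × 4 = 8 ≡ 1 (mod 7)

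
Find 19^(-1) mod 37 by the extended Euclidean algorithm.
Extended GCD: 19(2) + 37(-1) = 1. So 19^(-1) ≡ 2 mod 37. Verify: 19 × 2 = 38 ≡ 1 mod 37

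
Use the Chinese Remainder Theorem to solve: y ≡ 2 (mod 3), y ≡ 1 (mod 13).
M = 3 × 13 = 39. M₁ = 13, y₁ ≡ 1 (mod 3). M₂ = 3, y₂ ≡ 9 (mod 13). y = 2×13×1 + 1×3×9 ≡ 14 (mod 39)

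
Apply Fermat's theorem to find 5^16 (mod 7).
By Fermat: 5^{6} ≡ 1 (mod 7). 16 = 2×6 + 4. So 5^{16} ≡ 5^{4} ≡ 2 (mod 7)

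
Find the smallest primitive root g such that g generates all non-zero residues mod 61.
g = 2. Powers: [2, 4, 8, 16, 32, 3, 6, 12, ...] generates all 60 non-zero residues.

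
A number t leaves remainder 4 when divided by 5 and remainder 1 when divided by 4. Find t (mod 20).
M = 5 × 4 = 20. M₁ = 4, y₁ ≡ 4 (mod 5). M₂ = 5, y₂ ≡ 1 (mod 4). t = 4×4×4 + 1×5×1 ≡ 9 (mod 20)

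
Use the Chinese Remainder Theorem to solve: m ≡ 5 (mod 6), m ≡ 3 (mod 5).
M = 6 × 5 = 30. M₁ = 5, y₁ ≡ 5 (mod 6). M₂ = 6, y₂ ≡ 1 (mod 5). m = 5×5×5 + 3×6×1 ≡ 23 (mod 30)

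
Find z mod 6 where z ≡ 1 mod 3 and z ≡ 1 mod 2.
M = 3 × 2 = 6. M₁ = 2, y₁ ≡ 2 mod 3. M₂ = 3, y₂ ≡ 1 mod 2. z = 1×2×2 + 1×3×1 ≡ 1 mod 6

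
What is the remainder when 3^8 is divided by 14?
By repeated squaring mod 14: 3^{1}≡3, 3^{2}≡9, 3^{4}≡11, 3^{8}≡9. So 3^{8} ≡ 9 mod 14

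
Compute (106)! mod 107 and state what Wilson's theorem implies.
(106)! mod 107 = 106. Since this equals -1 mod 107, Wilson confirms 107 is prime.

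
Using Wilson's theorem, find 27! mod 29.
(28)! = (27)! × (28) ≡ -1 mod 29. So (27)! ≡ -1 × (28)^(-1) ≡ (-1)×(-1) = 1 mod 29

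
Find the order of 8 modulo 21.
Powers of 8 mod 21: 8^1≡8, 8^2≡1. ord_21(8) = 2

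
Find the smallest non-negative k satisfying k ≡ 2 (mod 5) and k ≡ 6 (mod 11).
M = 5 × 11 = 55. M₁ = 11, y₁ ≡ 1 (mod 5). M₂ = 5, y₂ ≡ 9 (mod 11). k = 2×11×1 + 6×5×9 ≡ 17 (mod 55)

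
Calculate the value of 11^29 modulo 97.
By repeated squaring (mod 97): 11^{1}≡11, 11^{2}≡24, 11^{4}≡91, 11^{8}≡36, 11^{16}≡35. Then 11^{29} = 11^{16+8+4+1} ≡ 35 × 36 × 91 × 11 ≡ 66 (mod 97)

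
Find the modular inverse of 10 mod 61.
Since 61 is prime, by Fermat 10^(-1) ≡ 10^{59} ≡ 55 mod 61. Verify: 10 × 55 = 550 ≡ 1 mod 61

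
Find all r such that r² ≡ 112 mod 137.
The square roots of 112 mod 137 are 89 and 48. Verify: 89² = 7921 ≡ 112 mod 137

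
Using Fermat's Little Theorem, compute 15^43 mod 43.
By Fermat: 15^{42} ≡ 1 mod 43. So 15^{43} = 15^{42} · 15^{1} ≡ 15^{1} ≡ 15 mod 43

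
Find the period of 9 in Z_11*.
Powers of 9 mod 11: 9^1≡9, 9^2≡4, 9^3≡3, 9^4≡5, 9^5≡1. ord_11(9) = 5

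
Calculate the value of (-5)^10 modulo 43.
By repeated squaring (mod 43): (-5)^{1}≡38, (-5)^{2}≡25, (-5)^{4}≡23, (-5)^{8}≡13. Then (-5)^{10} = (-5)^{8+2} ≡ 13 × 25 ≡ 24 (mod 43)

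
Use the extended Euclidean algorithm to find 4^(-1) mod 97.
Extended GCD: 4(-24) + 97(1) = 1. So 4^(-1) ≡ -24 ≡ 73 mod 97. Verify: 4 × 73 = 292 ≡ 1 mod 97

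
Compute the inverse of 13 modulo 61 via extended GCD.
Extended GCD: 13(-14) + 61(3) = 1. So 13^(-1) ≡ -14 ≡ 47 (mod 61). Verify: 13 × 47 = 611 ≡ 1 (mod 61)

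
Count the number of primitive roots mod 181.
A prime p has φ(p-1) primitive roots; here φ(180) = 48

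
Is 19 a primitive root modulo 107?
19^{53} ≡ 1 mod 107 and 53 < 106, so ord_107(19) = 53 ≠ 106 and 19 is not a primitive root.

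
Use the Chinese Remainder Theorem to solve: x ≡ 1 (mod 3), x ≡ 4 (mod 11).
M = 3 × 11 = 33. M₁ = 11, y₁ ≡ 2 (mod 3). M₂ = 3, y₂ ≡ 4 (mod 11). x = 1×11×2 + 4×3×4 ≡ 4 (mod 33)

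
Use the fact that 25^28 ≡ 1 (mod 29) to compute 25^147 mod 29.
By Fermat: 25^{28} ≡ 1 (mod 29). 147 = 5×28 + 7. So 25^{147} ≡ 25^{7} ≡ 1 (mod 29)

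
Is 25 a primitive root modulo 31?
25^{3} ≡ 1 (mod 31) and 3 < 30, so ord_31(25) = 3 ≠ 30 and 25 is not a primitive root.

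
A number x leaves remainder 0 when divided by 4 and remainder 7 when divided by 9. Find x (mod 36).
M = 4 × 9 = 36. M₁ = 9, y₁ ≡ 1 (mod 4). M₂ = 4, y₂ ≡ 7 (mod 9). x = 0×9×1 + 7×4×7 ≡ 16 (mod 36)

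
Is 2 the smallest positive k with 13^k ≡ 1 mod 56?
Powers of 13 mod 56: 13^1≡13, 13^2≡1. First k with 13^k≡1 is k=2. Yes, ord_56(13) = 2.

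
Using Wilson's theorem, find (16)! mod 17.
By Wilson's theorem, (16)! ≡ -1 ≡ 16 mod 17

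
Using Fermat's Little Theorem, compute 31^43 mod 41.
By Fermat: 31^{40} ≡ 1 (mod 41). So 31^{43} = 31^{40} · 31^{3} ≡ 31^{3} ≡ 25 (mod 41)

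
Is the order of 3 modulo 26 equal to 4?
Powers of 3 mod 26: 3^1≡3, 3^2≡9, 3^3≡1. Already 3^3≡1, so the order is 3 < 4. No, the actual order is 3.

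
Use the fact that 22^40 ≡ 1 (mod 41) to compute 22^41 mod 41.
By Fermat: 22^{40} ≡ 1 (mod 41). So 22^{41} = 22^{40} · 22^{1} ≡ 22^{1} ≡ 22 (mod 41)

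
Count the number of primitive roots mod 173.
There are φ(173-1) = φ(172) = 84 primitive roots modulo 173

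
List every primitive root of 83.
There are φ(82) = 40 primitive roots mod 83: {2, 5, 6, 8, 13, 14, 15, 18, 19, 20, 22, 24, 32, 34, 35, 39, 42, 43, 45, 46, 47, 50, 52, 53, 54, 55, 56, 57, 58, 60, 62, 66, 67, 71, 72, 73, 74, 76, 79, 80}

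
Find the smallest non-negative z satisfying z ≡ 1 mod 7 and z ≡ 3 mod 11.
M = 7 × 11 = 77. M₁ = 11, y₁ ≡ 2 mod 7. M₂ = 7, y₂ ≡ 8 mod 11. z = 1×11×2 + 3×7×8 ≡ 36 mod 77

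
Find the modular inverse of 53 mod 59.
Since 59 is prime, by Fermat 53^(-1) ≡ 53^{57} ≡ 49 mod 59. Verify: 53 × 49 = 2597 ≡ 1 mod 59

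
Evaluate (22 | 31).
(22/31) = 22^{15} mod 31 = -1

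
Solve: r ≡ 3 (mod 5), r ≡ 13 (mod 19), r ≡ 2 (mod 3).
M = 5 × 19 × 3 = 285. M₁ = 57, y₁ ≡ 3 (mod 5). M₂ = 15, y₂ ≡ 14 (mod 19). M₃ = 95, y₃ ≡ 2 (mod 3). r = 3×57×3 + 13×15×14 + 2×95×2 ≡ 203 (mod 285)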